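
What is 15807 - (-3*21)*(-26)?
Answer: 14169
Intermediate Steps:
15807 - (-3*21)*(-26) = 15807 - (-63)*(-26) = 15807 - 1*1638 = 15807 - 1638 = 14169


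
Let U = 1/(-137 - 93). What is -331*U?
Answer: 331/230 ≈ 1.4391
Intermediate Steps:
U = -1/230 (U = 1/(-230) = -1/230 ≈ -0.0043478)
-331*U = -331*(-1/230) = 331/230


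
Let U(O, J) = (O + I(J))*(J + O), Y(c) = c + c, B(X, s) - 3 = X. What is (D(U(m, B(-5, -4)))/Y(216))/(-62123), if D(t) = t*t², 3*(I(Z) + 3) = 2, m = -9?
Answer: -6539203/90575334 ≈ -0.072196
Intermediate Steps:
I(Z) = -7/3 (I(Z) = -3 + (⅓)*2 = -3 + ⅔ = -7/3)
B(X, s) = 3 + X
Y(c) = 2*c
U(O, J) = (-7/3 + O)*(J + O) (U(O, J) = (O - 7/3)*(J + O) = (-7/3 + O)*(J + O))
D(t) = t³
(D(U(m, B(-5, -4)))/Y(216))/(-62123) = (((-9)² - 7*(3 - 5)/3 - 7/3*(-9) + (3 - 5)*(-9))³/((2*216)))/(-62123) = ((81 - 7/3*(-2) + 21 - 2*(-9))³/432)*(-1/62123) = ((81 + 14/3 + 21 + 18)³*(1/432))*(-1/62123) = ((374/3)³*(1/432))*(-1/62123) = ((52313624/27)*(1/432))*(-1/62123) = (6539203/1458)*(-1/62123) = -6539203/90575334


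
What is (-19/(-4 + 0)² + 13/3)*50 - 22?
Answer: 3247/24 ≈ 135.29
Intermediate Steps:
(-19/(-4 + 0)² + 13/3)*50 - 22 = (-19/((-4)²) + 13*(⅓))*50 - 22 = (-19/16 + 13/3)*50 - 22 = (151/48)*50 - 22 = 3775/24 - 22 = 3247/24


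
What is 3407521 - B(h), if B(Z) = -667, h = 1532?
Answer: 3408188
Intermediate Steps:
3407521 - B(h) = 3407521 - 1*(-667) = 3407521 + 667 = 3408188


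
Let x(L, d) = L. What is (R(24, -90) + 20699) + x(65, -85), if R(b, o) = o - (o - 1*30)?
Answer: 20794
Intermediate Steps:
R(b, o) = 30 (R(b, o) = o - (o - 30) = o - (-30 + o) = o + (30 - o) = 30)
(R(24, -90) + 20699) + x(65, -85) = (30 + 20699) + 65 = 20729 + 65 = 20794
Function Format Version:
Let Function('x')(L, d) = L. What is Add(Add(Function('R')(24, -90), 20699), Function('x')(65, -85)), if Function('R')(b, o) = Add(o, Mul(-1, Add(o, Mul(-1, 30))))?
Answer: 20794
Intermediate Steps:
Function('R')(b, o) = 30 (Function('R')(b, o) = Add(o, Mul(-1, Add(o, -30))) = Add(o, Mul(-1, Add(-30, o))) = Add(o, Add(30, Mul(-1, o))) = 30)
Add(Add(Function('R')(24, -90), 20699), Function('x')(65, -85)) = Add(Add(30, 20699), 65) = Add(20729, 65) = 20794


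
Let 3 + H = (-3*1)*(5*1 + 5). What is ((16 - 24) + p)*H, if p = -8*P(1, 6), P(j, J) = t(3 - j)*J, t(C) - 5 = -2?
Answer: 5016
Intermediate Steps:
t(C) = 3 (t(C) = 5 - 2 = 3)
P(j, J) = 3*J
p = -144 (p = -24*6 = -8*18 = -144)
H = -33 (H = -3 + (-3*1)*(5*1 + 5) = -3 - 3*(5 + 5) = -3 - 3*10 = -3 - 30 = -33)
((16 - 24) + p)*H = ((16 - 24) - 144)*(-33) = (-8 - 144)*(-33) = -152*(-33) = 5016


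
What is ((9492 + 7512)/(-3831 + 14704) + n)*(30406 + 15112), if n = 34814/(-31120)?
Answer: 1714115228111/84591940 ≈ 20263.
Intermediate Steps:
n = -17407/15560 (n = 34814*(-1/31120) = -17407/15560 ≈ -1.1187)
((9492 + 7512)/(-3831 + 14704) + n)*(30406 + 15112) = ((9492 + 7512)/(-3831 + 14704) - 17407/15560)*(30406 + 15112) = (17004/10873 - 17407/15560)*45518 = (75315929/169183880)*45518 = 1714115228111/84591940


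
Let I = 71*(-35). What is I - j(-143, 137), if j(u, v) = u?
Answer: -2342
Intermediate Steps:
I = -2485
I - j(-143, 137) = -2485 - 1*(-143) = -2485 + 143 = -2342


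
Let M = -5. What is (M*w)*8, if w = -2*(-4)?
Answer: -320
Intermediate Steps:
w = 8
(M*w)*8 = -5*8*8 = -40*8 = -320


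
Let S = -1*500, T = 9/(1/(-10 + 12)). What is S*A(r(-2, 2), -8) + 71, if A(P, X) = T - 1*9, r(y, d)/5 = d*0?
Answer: -4429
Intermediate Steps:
r(y, d) = 0 (r(y, d) = 5*(d*0) = 5*0 = 0)
T = 18 (T = 9/(1/2) = 9/(½) = 9*2 = 18)
A(P, X) = 9 (A(P, X) = 18 - 1*9 = 18 - 9 = 9)
S = -500
S*A(r(-2, 2), -8) + 71 = -500*9 + 71 = -4500 + 71 = -4429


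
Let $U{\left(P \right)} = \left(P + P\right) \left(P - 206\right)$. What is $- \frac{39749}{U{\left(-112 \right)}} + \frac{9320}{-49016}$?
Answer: $- \frac{326527403}{436438464} \approx -0.74816$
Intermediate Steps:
$U{\left(P \right)} = 2 P \left(-206 + P\right)$
$- \frac{39749}{U{\left(-112 \right)}} + \frac{9320}{-49016} = - \frac{39749}{2 \left(-112\right) \left(-206 - 112\right)} + \frac{9320}{-49016} = - \frac{39749}{2 \left(-112\right) \left(-318\right)} + 9320 \left(- \frac{1}{49016}\right) = - \frac{39749}{71232} - \frac{1165}{6127} = - \frac{326527403}{436438464}$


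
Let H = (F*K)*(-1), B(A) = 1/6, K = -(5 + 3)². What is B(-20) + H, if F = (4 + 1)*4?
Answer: 7681/6 ≈ 1280.2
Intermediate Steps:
F = 20 (F = 5*4 = 20)
K = -64 (K = -1*8² = -1*64 = -64)
B(A) = ⅙
H = 1280 (H = (20*(-64))*(-1) = -1280*(-1) = 1280)
B(-20) + H = ⅙ + 1280 = 7681/6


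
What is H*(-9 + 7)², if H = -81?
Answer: -324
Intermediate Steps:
H*(-9 + 7)² = -81*(-9 + 7)² = -81*(-2)² = -81*4 = -324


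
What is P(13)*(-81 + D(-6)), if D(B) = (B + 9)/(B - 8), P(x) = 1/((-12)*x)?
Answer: 379/728 ≈ 0.52060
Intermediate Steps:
P(x) = -1/(12*x)
D(B) = (9 + B)/(-8 + B)
P(13)*(-81 + D(-6)) = (-1/12/13)*(-81 + (9 - 6)/(-8 - 6)) = (-1/12*1/13)*(-81 + 3/(-14)) = -(-81 - 1/14*3)/156 = -(-81 - 3/14)/156 = -1/156*(-1137/14) = 379/728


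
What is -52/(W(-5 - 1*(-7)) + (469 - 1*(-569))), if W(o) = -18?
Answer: -13/255 ≈ -0.050980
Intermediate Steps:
-52/(W(-5 - 1*(-7)) + (469 - 1*(-569))) = -52/(-18 + (469 - 1*(-569))) = -52/(-18 + (469 + 569)) = -52/(-18 + 1038) = -52/1020 = -52*1/1020 = -13/255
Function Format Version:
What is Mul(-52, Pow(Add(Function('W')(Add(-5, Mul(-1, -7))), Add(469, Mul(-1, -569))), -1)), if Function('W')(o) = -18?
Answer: Rational(-13, 255) ≈ -0.050980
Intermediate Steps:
Mul(-52, Pow(Add(Function('W')(Add(-5, Mul(-1, -7))), Add(469, Mul(-1, -569))), -1)) = Mul(-52, Pow(Add(-18, Add(469, Mul(-1, -569))), -1)) = Mul(-52, Pow(Add(-18, Add(469, 569)), -1)) = Mul(-52, Pow(Add(-18, 1038), -1)) = Mul(-52, Pow(1020, -1)) = Mul(-52, Rational(1, 1020)) = Rational(-13, 255)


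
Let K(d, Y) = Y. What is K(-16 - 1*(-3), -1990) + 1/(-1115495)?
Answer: -2219835051/1115495 ≈ -1990.0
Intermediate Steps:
K(-16 - 1*(-3), -1990) + 1/(-1115495) = -1990 + 1/(-1115495) = -1990 - 1/1115495 = -2219835051/1115495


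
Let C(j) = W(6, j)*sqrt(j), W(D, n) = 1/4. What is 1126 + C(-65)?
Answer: 1126 + I*sqrt(65)/4 ≈ 1126.0 + 2.0156*I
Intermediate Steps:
W(D, n) = 1/4
C(j) = sqrt(j)/4
1126 + C(-65) = 1126 + sqrt(-65)/4 = 1126 + (I*sqrt(65))/4 = 1126 + I*sqrt(65)/4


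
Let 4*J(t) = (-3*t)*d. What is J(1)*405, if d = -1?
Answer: 1215/4 ≈ 303.75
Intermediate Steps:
J(t) = 3*t/4 (J(t) = (-3*t*(-1))/4 = (3*t)/4 = 3*t/4)
J(1)*405 = ((¾)*1)*405 = (¾)*405 = 1215/4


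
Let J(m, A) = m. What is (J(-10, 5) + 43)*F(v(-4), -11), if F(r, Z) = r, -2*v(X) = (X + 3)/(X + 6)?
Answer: 33/4 ≈ 8.2500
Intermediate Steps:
v(X) = -(3 + X)/(2*(6 + X)) (v(X) = -(X + 3)/(2*(X + 6)) = -(3 + X)/(2*(6 + X)))
(J(-10, 5) + 43)*F(v(-4), -11) = (-10 + 43)*((-3 - 1*(-4))/(2*(6 - 4))) = 33*((1/2)*(-3 + 4)/2) = 33*((1/2)*(1/2)*1) = 33*(1/4) = 33/4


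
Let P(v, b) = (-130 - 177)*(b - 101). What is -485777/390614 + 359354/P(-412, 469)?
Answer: -48812461427/11032501816 ≈ -4.4244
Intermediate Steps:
P(v, b) = 31007 - 307*b (P(v, b) = -307*(-101 + b) = 31007 - 307*b)
-485777/390614 + 359354/P(-412, 469) = -485777/390614 + 359354/(31007 - 307*469) = -485777*1/390614 + 359354/(31007 - 143983) = -485777/390614 + 359354/(-112976) = -485777/390614 + 359354*(-1/112976) = -485777/390614 - 179677/56488 = -48812461427/11032501816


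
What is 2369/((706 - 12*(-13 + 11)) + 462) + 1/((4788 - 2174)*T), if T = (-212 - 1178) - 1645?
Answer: 9397218309/4728360040 ≈ 1.9874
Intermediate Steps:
T = -3035 (T = -1390 - 1645 = -3035)
2369/((706 - 12*(-13 + 11)) + 462) + 1/((4788 - 2174)*T) = 2369/((706 - 12*(-13 + 11)) + 462) + 1/((4788 - 2174)*(-3035)) = 2369/((706 - 12*(-2)) + 462) - 1/3035/2614 = 2369/((706 + 24) + 462) + (1/2614)*(-1/3035) = 2369/(730 + 462) - 1/7933490 = 2369/1192 - 1/7933490 = 9397218309/4728360040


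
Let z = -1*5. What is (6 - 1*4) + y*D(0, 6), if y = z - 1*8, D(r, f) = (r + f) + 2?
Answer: -102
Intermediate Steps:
z = -5
D(r, f) = 2 + f + r (D(r, f) = (f + r) + 2 = 2 + f + r)
y = -13 (y = -5 - 1*8 = -5 - 8 = -13)
(6 - 1*4) + y*D(0, 6) = (6 - 1*4) - 13*(2 + 6 + 0) = (6 - 4) - 13*8 = 2 - 104 = -102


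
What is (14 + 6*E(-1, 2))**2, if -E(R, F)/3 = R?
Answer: 1024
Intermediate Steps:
E(R, F) = -3*R
(14 + 6*E(-1, 2))**2 = (14 + 6*(-3*(-1)))**2 = (14 + 6*3)**2 = (14 + 18)**2 = 32**2 = 1024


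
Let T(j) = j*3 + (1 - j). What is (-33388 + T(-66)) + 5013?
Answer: -28506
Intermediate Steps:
T(j) = 1 + 2*j (T(j) = 3*j + (1 - j) = 1 + 2*j)
(-33388 + T(-66)) + 5013 = (-33388 + (1 + 2*(-66))) + 5013 = (-33388 + (1 - 132)) + 5013 = (-33388 - 131) + 5013 = -33519 + 5013 = -28506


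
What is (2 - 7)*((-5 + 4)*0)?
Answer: 0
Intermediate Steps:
(2 - 7)*((-5 + 4)*0) = -(-5)*0 = -5*0 = 0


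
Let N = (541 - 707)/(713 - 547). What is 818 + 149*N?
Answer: 669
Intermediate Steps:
N = -1 (N = -166/166 = -166*1/166 = -1)
818 + 149*N = 818 + 149*(-1) = 818 - 149 = 669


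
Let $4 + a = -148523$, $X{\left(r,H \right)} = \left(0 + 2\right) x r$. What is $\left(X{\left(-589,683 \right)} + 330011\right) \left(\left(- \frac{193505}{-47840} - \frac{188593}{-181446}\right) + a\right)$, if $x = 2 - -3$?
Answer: $- \frac{3214348268207838181}{66772128} \approx -4.8139 \cdot 10^{10}$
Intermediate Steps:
$x = 5$ ($x = 2 + 3 = 5$)
$X{\left(r,H \right)} = 10 r$ ($X{\left(r,H \right)} = \left(0 + 2\right) 5 r = 2 \cdot 5 r = 10 r$)
$a = -148527$ ($a = -4 - 148523 = -148527$)
$\left(X{\left(-589,683 \right)} + 330011\right) \left(\left(- \frac{193505}{-47840} - \frac{188593}{-181446}\right) + a\right) = \left(10 \left(-589\right) + 330011\right) \left(\left(- \frac{193505}{-47840} - \frac{188593}{-181446}\right) - 148527\right) = \left(-5890 + 330011\right) \left(\left(\left(-193505\right) \left(- \frac{1}{47840}\right) - - \frac{188593}{181446}\right) - 148527\right) = 324121 \left(\left(\frac{2977}{736} + \frac{188593}{181446}\right) - 148527\right) = 324121 \left(\frac{339484595}{66772128} - 148527\right) = 324121 \left(- \frac{9917124370861}{66772128}\right) = - \frac{3214348268207838181}{66772128}$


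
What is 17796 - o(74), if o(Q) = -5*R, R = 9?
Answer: 17841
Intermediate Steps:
o(Q) = -45 (o(Q) = -5*9 = -45)
17796 - o(74) = 17796 - 1*(-45) = 17796 + 45 = 17841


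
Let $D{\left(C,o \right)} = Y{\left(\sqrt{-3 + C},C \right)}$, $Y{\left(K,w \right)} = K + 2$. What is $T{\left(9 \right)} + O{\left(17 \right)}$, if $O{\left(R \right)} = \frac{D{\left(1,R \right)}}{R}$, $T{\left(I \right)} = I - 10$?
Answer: $- \frac{15}{17} + \frac{i \sqrt{2}}{17} \approx -0.88235 + 0.083189 i$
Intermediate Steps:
$Y{\left(K,w \right)} = 2 + K$
$D{\left(C,o \right)} = 2 + \sqrt{-3 + C}$
$T{\left(I \right)} = -10 + I$
$O{\left(R \right)} = \frac{2 + i \sqrt{2}}{R}$ ($O{\left(R \right)} = \frac{2 + \sqrt{-3 + 1}}{R} = \frac{2 + \sqrt{-2}}{R} = \frac{2 + i \sqrt{2}}{R}$)
$T{\left(9 \right)} + O{\left(17 \right)} = \left(-10 + 9\right) + \frac{2 + i \sqrt{2}}{17} = -1 + \frac{2 + i \sqrt{2}}{17} = -1 + \left(\frac{2}{17} + \frac{i \sqrt{2}}{17}\right) = - \frac{15}{17} + \frac{i \sqrt{2}}{17}$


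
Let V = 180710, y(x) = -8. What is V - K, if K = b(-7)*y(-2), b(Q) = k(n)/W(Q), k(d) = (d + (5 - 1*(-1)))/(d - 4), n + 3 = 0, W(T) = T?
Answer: 8854814/49 ≈ 1.8071e+5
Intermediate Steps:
n = -3 (n = -3 + 0 = -3)
k(d) = (6 + d)/(-4 + d) (k(d) = (d + (5 + 1))/(-4 + d) = (d + 6)/(-4 + d) = (6 + d)/(-4 + d))
b(Q) = -3/(7*Q) (b(Q) = ((6 - 3)/(-4 - 3))/Q = (3/(-7))/Q = (-1/7*3)/Q = -3/(7*Q))
K = -24/49 (K = -3/7/(-7)*(-8) = -3/7*(-1/7)*(-8) = (3/49)*(-8) = -24/49 ≈ -0.48980)
V - K = 180710 - 1*(-24/49) = 180710 + 24/49 = 8854814/49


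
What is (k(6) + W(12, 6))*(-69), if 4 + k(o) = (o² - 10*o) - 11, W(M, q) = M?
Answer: 1863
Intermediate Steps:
k(o) = -15 + o² - 10*o (k(o) = -4 + ((o² - 10*o) - 11) = -4 + (-11 + o² - 10*o) = -15 + o² - 10*o)
(k(6) + W(12, 6))*(-69) = ((-15 + 6² - 10*6) + 12)*(-69) = ((-15 + 36 - 60) + 12)*(-69) = (-39 + 12)*(-69) = -27*(-69) = 1863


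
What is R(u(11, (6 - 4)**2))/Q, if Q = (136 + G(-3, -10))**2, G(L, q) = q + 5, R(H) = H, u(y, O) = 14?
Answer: 14/17161 ≈ 0.00081580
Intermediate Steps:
G(L, q) = 5 + q
Q = 17161 (Q = (136 + (5 - 10))**2 = (136 - 5)**2 = 131**2 = 17161)
R(u(11, (6 - 4)**2))/Q = 14/17161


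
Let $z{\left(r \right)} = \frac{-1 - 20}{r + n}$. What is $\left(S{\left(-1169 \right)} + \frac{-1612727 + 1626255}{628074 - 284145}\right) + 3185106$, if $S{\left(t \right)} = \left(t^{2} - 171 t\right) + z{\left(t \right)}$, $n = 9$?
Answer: $\frac{1895673580579229}{398957640} \approx 4.7516 \cdot 10^{6}$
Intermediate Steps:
$z{\left(r \right)} = - \frac{21}{9 + r}$ ($z{\left(r \right)} = \frac{-1 - 20}{r + 9} = - \frac{21}{9 + r}$)
$S{\left(t \right)} = t^{2} - 171 t - \frac{21}{9 + t}$ ($S{\left(t \right)} = \left(t^{2} - 171 t\right) - \frac{21}{9 + t} = t^{2} - 171 t - \frac{21}{9 + t}$)
$\left(S{\left(-1169 \right)} + \frac{-1612727 + 1626255}{628074 - 284145}\right) + 3185106 = \left(\frac{-21 - 1169 \left(-171 - 1169\right) \left(9 - 1169\right)}{9 - 1169} + \frac{-1612727 + 1626255}{628074 - 284145}\right) + 3185106 = \left(\frac{-21 - \left(-1566460\right) \left(-1160\right)}{-1160} + \frac{13528}{343929}\right) + 3185106 = \left(- \frac{-21 - 1817093600}{1160} + 13528 \cdot \frac{1}{343929}\right) + 3185106 = \left(\left(- \frac{1}{1160}\right) \left(-1817093621\right) + \frac{13528}{343929}\right) + 3185106 = \left(\frac{1817093621}{1160} + \frac{13528}{343929}\right) + 3185106 = \frac{624951207669389}{398957640} + 3185106 = \frac{1895673580579229}{398957640}$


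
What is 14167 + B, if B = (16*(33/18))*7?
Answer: 43117/3 ≈ 14372.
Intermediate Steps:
B = 616/3 (B = (16*(33*(1/18)))*7 = (16*(11/6))*7 = (88/3)*7 = 616/3 ≈ 205.33)
14167 + B = 14167 + 616/3 = 43117/3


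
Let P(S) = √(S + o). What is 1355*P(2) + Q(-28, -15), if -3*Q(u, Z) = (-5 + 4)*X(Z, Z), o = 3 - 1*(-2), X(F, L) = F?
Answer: -5 + 1355*√7 ≈ 3580.0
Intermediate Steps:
o = 5 (o = 3 + 2 = 5)
Q(u, Z) = Z/3 (Q(u, Z) = -(-5 + 4)*Z/3 = -(-1)*Z/3 = Z/3)
P(S) = √(5 + S) (P(S) = √(S + 5) = √(5 + S))
1355*P(2) + Q(-28, -15) = 1355*√(5 + 2) + (⅓)*(-15) = 1355*√7 - 5 = -5 + 1355*√7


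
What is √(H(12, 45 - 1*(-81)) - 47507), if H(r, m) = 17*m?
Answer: I*√45365 ≈ 212.99*I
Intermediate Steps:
√(H(12, 45 - 1*(-81)) - 47507) = √(17*(45 - 1*(-81)) - 47507) = √(17*(45 + 81) - 47507) = √(17*126 - 47507) = √(2142 - 47507) = √(-45365) = I*√45365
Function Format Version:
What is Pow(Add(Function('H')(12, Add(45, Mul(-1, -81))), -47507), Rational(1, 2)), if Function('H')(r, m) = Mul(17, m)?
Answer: Mul(I, Pow(45365, Rational(1, 2))) ≈ Mul(212.99, I)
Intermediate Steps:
Pow(Add(Function('H')(12, Add(45, Mul(-1, -81))), -47507), Rational(1, 2)) = Pow(Add(Mul(17, Add(45, Mul(-1, -81))), -47507), Rational(1, 2)) = Pow(Add(Mul(17, Add(45, 81)), -47507), Rational(1, 2)) = Pow(Add(Mul(17, 126), -47507), Rational(1, 2)) = Pow(Add(2142, -47507), Rational(1, 2)) = Pow(-45365, Rational(1, 2)) = Mul(I, Pow(45365, Rational(1, 2)))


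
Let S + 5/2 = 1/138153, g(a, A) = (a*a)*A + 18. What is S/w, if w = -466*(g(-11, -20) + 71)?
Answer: -690763/300136287276 ≈ -2.3015e-6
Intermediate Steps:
g(a, A) = 18 + A*a**2 (g(a, A) = a**2*A + 18 = A*a**2 + 18 = 18 + A*a**2)
w = 1086246 (w = -466*((18 - 20*(-11)**2) + 71) = -466*((18 - 20*121) + 71) = -466*((18 - 2420) + 71) = -466*(-2402 + 71) = -466*(-2331) = 1086246)
S = -690763/276306 (S = -5/2 + 1/138153 = -690763/276306 ≈ -2.5000)
S/w = -690763/276306/1086246 = -690763/276306*1/1086246 = -690763/300136287276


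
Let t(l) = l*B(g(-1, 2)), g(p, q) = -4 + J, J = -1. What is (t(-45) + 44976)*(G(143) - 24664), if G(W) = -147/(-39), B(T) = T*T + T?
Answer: -14130016308/13 ≈ -1.0869e+9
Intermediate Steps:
g(p, q) = -5 (g(p, q) = -4 - 1 = -5)
B(T) = T + T² (B(T) = T² + T = T + T²)
G(W) = 49/13 (G(W) = -147*(-1/39) = 49/13)
t(l) = 20*l (t(l) = l*(-5*(1 - 5)) = l*(-5*(-4)) = l*20 = 20*l)
(t(-45) + 44976)*(G(143) - 24664) = (20*(-45) + 44976)*(49/13 - 24664) = (-900 + 44976)*(-320583/13) = 44076*(-320583/13) = -14130016308/13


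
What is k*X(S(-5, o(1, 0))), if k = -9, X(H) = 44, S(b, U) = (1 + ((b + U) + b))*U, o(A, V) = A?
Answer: -396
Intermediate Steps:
S(b, U) = U*(1 + U + 2*b) (S(b, U) = (1 + ((U + b) + b))*U = (1 + (U + 2*b))*U = (1 + U + 2*b)*U = U*(1 + U + 2*b))
k*X(S(-5, o(1, 0))) = -9*44 = -396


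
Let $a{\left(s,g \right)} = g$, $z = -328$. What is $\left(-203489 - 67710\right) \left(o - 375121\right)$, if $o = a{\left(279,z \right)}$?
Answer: $101821393351$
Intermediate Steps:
$o = -328$
$\left(-203489 - 67710\right) \left(o - 375121\right) = \left(-203489 - 67710\right) \left(-328 - 375121\right) = \left(-271199\right) \left(-375449\right) = 101821393351$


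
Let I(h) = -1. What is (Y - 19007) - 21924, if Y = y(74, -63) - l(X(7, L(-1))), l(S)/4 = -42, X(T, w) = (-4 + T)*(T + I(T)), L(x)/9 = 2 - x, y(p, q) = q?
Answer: -40826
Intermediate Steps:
L(x) = 18 - 9*x (L(x) = 9*(2 - x) = 18 - 9*x)
X(T, w) = (-1 + T)*(-4 + T) (X(T, w) = (-4 + T)*(T - 1) = (-4 + T)*(-1 + T) = (-1 + T)*(-4 + T))
l(S) = -168 (l(S) = 4*(-42) = -168)
Y = 105 (Y = -63 - 1*(-168) = -63 + 168 = 105)
(Y - 19007) - 21924 = (105 - 19007) - 21924 = -18902 - 21924 = -40826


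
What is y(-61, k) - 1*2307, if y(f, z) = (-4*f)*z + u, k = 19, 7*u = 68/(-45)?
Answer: 733567/315 ≈ 2328.8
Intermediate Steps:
u = -68/315 (u = (68/(-45))/7 = (68*(-1/45))/7 = (1/7)*(-68/45) = -68/315 ≈ -0.21587)
y(f, z) = -68/315 - 4*f*z (y(f, z) = (-4*f)*z - 68/315 = -4*f*z - 68/315 = -68/315 - 4*f*z)
y(-61, k) - 1*2307 = (-68/315 - 4*(-61)*19) - 1*2307 = (-68/315 + 4636) - 2307 = 1460272/315 - 2307 = 733567/315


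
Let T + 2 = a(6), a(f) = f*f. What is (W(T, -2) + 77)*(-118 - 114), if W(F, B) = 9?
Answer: -19952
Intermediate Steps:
a(f) = f²
T = 34 (T = -2 + 6² = -2 + 36 = 34)
(W(T, -2) + 77)*(-118 - 114) = (9 + 77)*(-118 - 114) = 86*(-232) = -19952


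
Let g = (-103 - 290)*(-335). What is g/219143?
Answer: 131655/219143 ≈ 0.60077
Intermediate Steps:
g = 131655 (g = -393*(-335) = 131655)
g/219143 = 131655/219143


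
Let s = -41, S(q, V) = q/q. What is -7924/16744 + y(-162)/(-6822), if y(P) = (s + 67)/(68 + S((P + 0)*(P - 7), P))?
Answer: -2896277/6119334 ≈ -0.47330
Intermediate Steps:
S(q, V) = 1
y(P) = 26/69 (y(P) = (-41 + 67)/(68 + 1) = 26/69)
-7924/16744 + y(-162)/(-6822) = -7924/16744 + (26/69)/(-6822) = -7924*1/16744 + (26/69)*(-1/6822) = -283/598 - 13/235359 = -2896277/6119334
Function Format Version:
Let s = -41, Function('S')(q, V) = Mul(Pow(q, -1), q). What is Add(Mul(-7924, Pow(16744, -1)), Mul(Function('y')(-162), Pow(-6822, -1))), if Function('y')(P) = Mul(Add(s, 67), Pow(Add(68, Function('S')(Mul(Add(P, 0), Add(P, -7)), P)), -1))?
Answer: Rational(-2896277, 6119334) ≈ -0.47330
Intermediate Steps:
Function('S')(q, V) = 1
Function('y')(P) = Rational(26, 69) (Function('y')(P) = Mul(Add(-41, 67), Pow(Add(68, 1), -1)) = Mul(26, Pow(69, -1)) = Mul(26, Rational(1, 69)) = Rational(26, 69))
Add(Mul(-7924, Pow(16744, -1)), Mul(Function('y')(-162), Pow(-6822, -1))) = Add(Mul(-7924, Pow(16744, -1)), Mul(Rational(26, 69), Pow(-6822, -1))) = Add(Mul(-7924, Rational(1, 16744)), Mul(Rational(26, 69), Rational(-1, 6822))) = Add(Rational(-283, 598), Rational(-13, 235359)) = Rational(-2896277, 6119334)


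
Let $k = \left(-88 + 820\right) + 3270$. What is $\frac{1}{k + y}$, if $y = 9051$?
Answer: $\frac{1}{13053} \approx 7.6611 \cdot 10^{-5}$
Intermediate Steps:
$k = 4002$ ($k = 732 + 3270 = 4002$)
$\frac{1}{k + y} = \frac{1}{4002 + 9051} = \frac{1}{13053}$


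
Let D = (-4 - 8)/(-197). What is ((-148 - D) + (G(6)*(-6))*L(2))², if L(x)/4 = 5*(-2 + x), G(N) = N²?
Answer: 850772224/38809 ≈ 21922.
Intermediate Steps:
D = 12/197 (D = -12*(-1/197) = 12/197 ≈ 0.060914)
L(x) = -40 + 20*x (L(x) = 4*(5*(-2 + x)) = 4*(-10 + 5*x) = -40 + 20*x)
((-148 - D) + (G(6)*(-6))*L(2))² = ((-148 - 1*12/197) + (6²*(-6))*(-40 + 20*2))² = ((-148 - 12/197) + (36*(-6))*(-40 + 40))² = (-29168/197 - 216*0)² = (-29168/197 + 0)² = (-29168/197)² = 850772224/38809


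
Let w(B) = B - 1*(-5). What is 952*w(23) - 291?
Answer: 26365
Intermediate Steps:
w(B) = 5 + B (w(B) = B + 5 = 5 + B)
952*w(23) - 291 = 952*(5 + 23) - 291 = 952*28 - 291 = 26656 - 291 = 26365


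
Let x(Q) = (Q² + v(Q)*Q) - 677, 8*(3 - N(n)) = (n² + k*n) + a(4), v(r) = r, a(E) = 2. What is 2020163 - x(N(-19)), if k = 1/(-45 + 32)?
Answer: 2727278311/1352 ≈ 2.0172e+6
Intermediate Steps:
k = -1/13 (k = 1/(-13) = -1/13 ≈ -0.076923)
N(n) = 11/4 - n²/8 + n/104 (N(n) = 3 - ((n² - n/13) + 2)/8 = 3 - (2 + n² - n/13)/8 = 3 + (-¼ - n²/8 + n/104) = 11/4 - n²/8 + n/104)
x(Q) = -677 + 2*Q² (x(Q) = (Q² + Q*Q) - 677 = (Q² + Q²) - 677 = 2*Q² - 677 = -677 + 2*Q²)
2020163 - x(N(-19)) = 2020163 - (-677 + 2*(11/4 - ⅛*(-19)² + (1/104)*(-19))²) = 2020163 - (-677 + 2*(11/4 - ⅛*361 - 19/104)²) = 2020163 - (-677 + 2*(11/4 - 361/8 - 19/104)²) = 2020163 - (-677 + 2*(-2213/52)²) = 2020163 - (-677 + 2*(4897369/2704)) = 2020163 - (-677 + 4897369/1352) = 2020163 - 1*3982065/1352 = 2020163 - 3982065/1352 = 2727278311/1352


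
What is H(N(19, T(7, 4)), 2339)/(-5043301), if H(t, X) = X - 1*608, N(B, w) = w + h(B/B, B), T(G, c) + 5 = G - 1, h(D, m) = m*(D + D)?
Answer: -1731/5043301 ≈ -0.00034323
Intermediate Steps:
h(D, m) = 2*D*m (h(D, m) = m*(2*D) = 2*D*m)
T(G, c) = -6 + G (T(G, c) = -5 + (G - 1) = -5 + (-1 + G) = -6 + G)
N(B, w) = w + 2*B (N(B, w) = w + 2*(B/B)*B = w + 2*1*B = w + 2*B)
H(t, X) = -608 + X (H(t, X) = X - 608 = -608 + X)
H(N(19, T(7, 4)), 2339)/(-5043301) = (-608 + 2339)/(-5043301) = 1731*(-1/5043301) = -1731/5043301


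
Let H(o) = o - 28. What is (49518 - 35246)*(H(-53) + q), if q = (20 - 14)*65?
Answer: 4410048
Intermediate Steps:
H(o) = -28 + o
q = 390 (q = 6*65 = 390)
(49518 - 35246)*(H(-53) + q) = (49518 - 35246)*((-28 - 53) + 390) = 14272*(-81 + 390) = 14272*309 = 4410048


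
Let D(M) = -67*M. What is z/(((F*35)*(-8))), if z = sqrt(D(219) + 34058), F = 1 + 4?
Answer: -sqrt(19385)/1400 ≈ -0.099450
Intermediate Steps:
F = 5
z = sqrt(19385) (z = sqrt(-67*219 + 34058) = sqrt(-14673 + 34058) = sqrt(19385) ≈ 139.23)
z/(((F*35)*(-8))) = sqrt(19385)/(((5*35)*(-8))) = sqrt(19385)/((175*(-8))) = sqrt(19385)/(-1400) = sqrt(19385)*(-1/1400) = -sqrt(19385)/1400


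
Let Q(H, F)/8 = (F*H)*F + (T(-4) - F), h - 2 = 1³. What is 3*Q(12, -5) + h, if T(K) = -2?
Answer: 7275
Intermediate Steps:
h = 3 (h = 2 + 1³ = 2 + 1 = 3)
Q(H, F) = -16 - 8*F + 8*H*F² (Q(H, F) = 8*((F*H)*F + (-2 - F)) = 8*(H*F² + (-2 - F)) = 8*(-2 - F + H*F²) = -16 - 8*F + 8*H*F²)
3*Q(12, -5) + h = 3*(-16 - 8*(-5) + 8*12*(-5)²) + 3 = 3*(-16 + 40 + 8*12*25) + 3 = 3*(-16 + 40 + 2400) + 3 = 3*2424 + 3 = 7272 + 3 = 7275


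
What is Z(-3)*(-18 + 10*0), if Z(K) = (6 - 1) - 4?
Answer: -18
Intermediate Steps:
Z(K) = 1 (Z(K) = 5 - 4 = 1)
Z(-3)*(-18 + 10*0) = 1*(-18 + 10*0) = 1*(-18 + 0) = 1*(-18) = -18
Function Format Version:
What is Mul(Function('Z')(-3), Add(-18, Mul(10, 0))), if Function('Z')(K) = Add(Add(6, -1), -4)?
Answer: -18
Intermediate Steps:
Function('Z')(K) = 1 (Function('Z')(K) = Add(5, -4) = 1)
Mul(Function('Z')(-3), Add(-18, Mul(10, 0))) = Mul(1, Add(-18, Mul(10, 0))) = Mul(1, Add(-18, 0)) = Mul(1, -18) = -18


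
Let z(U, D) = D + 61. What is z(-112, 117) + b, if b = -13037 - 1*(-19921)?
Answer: 7062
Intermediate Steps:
z(U, D) = 61 + D
b = 6884 (b = -13037 + 19921 = 6884)
z(-112, 117) + b = (61 + 117) + 6884 = 178 + 6884 = 7062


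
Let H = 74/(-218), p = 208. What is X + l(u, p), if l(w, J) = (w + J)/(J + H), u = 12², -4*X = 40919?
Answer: -926048093/90540 ≈ -10228.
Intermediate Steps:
X = -40919/4 (X = -¼*40919 = -40919/4 ≈ -10230.)
H = -37/109 (H = 74*(-1/218) = -37/109 ≈ -0.33945)
u = 144
l(w, J) = (J + w)/(-37/109 + J) (l(w, J) = (w + J)/(J - 37/109) = (J + w)/(-37/109 + J))
X + l(u, p) = -40919/4 + 109*(208 + 144)/(-37 + 109*208) = -40919/4 + 109*352/(-37 + 22672) = -40919/4 + 109*352/22635 = -40919/4 + 109*(1/22635)*352 = -40919/4 + 38368/22635 = -926048093/90540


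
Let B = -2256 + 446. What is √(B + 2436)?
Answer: √626 ≈ 25.020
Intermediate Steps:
B = -1810
√(B + 2436) = √(-1810 + 2436) = √626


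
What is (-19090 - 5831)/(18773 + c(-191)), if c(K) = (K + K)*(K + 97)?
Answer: -8307/18227 ≈ -0.45575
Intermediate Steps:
c(K) = 2*K*(97 + K) (c(K) = (2*K)*(97 + K) = 2*K*(97 + K))
(-19090 - 5831)/(18773 + c(-191)) = (-19090 - 5831)/(18773 + 2*(-191)*(97 - 191)) = -24921/(18773 + 2*(-191)*(-94)) = -24921/(18773 + 35908) = -24921/54681 = -24921*1/54681 = -8307/18227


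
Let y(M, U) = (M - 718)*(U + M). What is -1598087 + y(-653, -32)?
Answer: -658952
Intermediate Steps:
y(M, U) = (-718 + M)*(M + U)
-1598087 + y(-653, -32) = -1598087 + ((-653)² - 718*(-653) - 718*(-32) - 653*(-32)) = -1598087 + (426409 + 468854 + 22976 + 20896) = -1598087 + 939135 = -658952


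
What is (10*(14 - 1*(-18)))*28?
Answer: 8960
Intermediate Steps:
(10*(14 - 1*(-18)))*28 = (10*(14 + 18))*28 = (10*32)*28 = 320*28 = 8960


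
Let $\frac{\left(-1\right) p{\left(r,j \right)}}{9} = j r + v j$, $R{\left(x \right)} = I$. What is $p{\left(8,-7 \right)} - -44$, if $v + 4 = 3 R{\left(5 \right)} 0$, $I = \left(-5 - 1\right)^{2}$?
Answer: $296$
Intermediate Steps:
$I = 36$ ($I = \left(-6\right)^{2} = 36$)
$R{\left(x \right)} = 36$
$v = -4$ ($v = -4 + 3 \cdot 36 \cdot 0 = -4 + 108 \cdot 0 = -4 + 0 = -4$)
$p{\left(r,j \right)} = 36 j - 9 j r$ ($p{\left(r,j \right)} = - 9 \left(j r - 4 j\right) = - 9 \left(- 4 j + j r\right) = 36 j - 9 j r$)
$p{\left(8,-7 \right)} - -44 = 9 \left(-7\right) \left(4 - 8\right) - -44 = 9 \left(-7\right) \left(4 - 8\right) + 44 = 9 \left(-7\right) \left(-4\right) + 44 = 252 + 44 = 296$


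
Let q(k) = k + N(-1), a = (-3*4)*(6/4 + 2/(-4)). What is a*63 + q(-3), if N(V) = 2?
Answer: -757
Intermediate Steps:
a = -12 (a = -12*(6*(¼) + 2*(-¼)) = -12*(3/2 - ½) = -12*1 = -12)
q(k) = 2 + k (q(k) = k + 2 = 2 + k)
a*63 + q(-3) = -12*63 + (2 - 3) = -756 - 1 = -757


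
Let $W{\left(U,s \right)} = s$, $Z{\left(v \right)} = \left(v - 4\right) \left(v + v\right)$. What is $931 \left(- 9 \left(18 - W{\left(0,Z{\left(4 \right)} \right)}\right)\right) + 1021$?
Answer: $-149801$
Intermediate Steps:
$Z{\left(v \right)} = 2 v \left(-4 + v\right)$ ($Z{\left(v \right)} = \left(-4 + v\right) 2 v = 2 v \left(-4 + v\right)$)
$931 \left(- 9 \left(18 - W{\left(0,Z{\left(4 \right)} \right)}\right)\right) + 1021 = 931 \left(- 9 \left(18 - 2 \cdot 4 \left(-4 + 4\right)\right)\right) + 1021 = 931 \left(- 9 \left(18 - 2 \cdot 4 \cdot 0\right)\right) + 1021 = 931 \left(- 9 \left(18 - 0\right)\right) + 1021 = 931 \left(- 9 \left(18 + 0\right)\right) + 1021 = 931 \left(\left(-9\right) 18\right) + 1021 = 931 \left(-162\right) + 1021 = -150822 + 1021 = -149801$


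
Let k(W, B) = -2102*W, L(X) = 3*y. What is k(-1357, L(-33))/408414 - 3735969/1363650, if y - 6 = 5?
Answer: 393978717989/92822291850 ≈ 4.2444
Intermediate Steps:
y = 11 (y = 6 + 5 = 11)
L(X) = 33 (L(X) = 3*11 = 33)
k(-1357, L(-33))/408414 - 3735969/1363650 = -2102*(-1357)/408414 - 3735969/1363650 = 2852414*(1/408414) - 3735969*1/1363650 = 1426207/204207 - 1245323/454550 = 393978717989/92822291850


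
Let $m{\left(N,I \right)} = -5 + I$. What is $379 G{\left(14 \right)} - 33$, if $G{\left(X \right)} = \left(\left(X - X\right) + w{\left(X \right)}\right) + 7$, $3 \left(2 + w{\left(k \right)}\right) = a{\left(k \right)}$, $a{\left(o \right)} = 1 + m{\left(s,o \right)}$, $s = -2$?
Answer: $\frac{9376}{3} \approx 3125.3$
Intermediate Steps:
$a{\left(o \right)} = -4 + o$ ($a{\left(o \right)} = 1 + \left(-5 + o\right) = -4 + o$)
$w{\left(k \right)} = - \frac{10}{3} + \frac{k}{3}$ ($w{\left(k \right)} = -2 + \frac{-4 + k}{3} = -2 + \left(- \frac{4}{3} + \frac{k}{3}\right) = - \frac{10}{3} + \frac{k}{3}$)
$G{\left(X \right)} = \frac{11}{3} + \frac{X}{3}$ ($G{\left(X \right)} = \left(\left(X - X\right) + \left(- \frac{10}{3} + \frac{X}{3}\right)\right) + 7 = \left(0 + \left(- \frac{10}{3} + \frac{X}{3}\right)\right) + 7 = \left(- \frac{10}{3} + \frac{X}{3}\right) + 7 = \frac{11}{3} + \frac{X}{3}$)
$379 G{\left(14 \right)} - 33 = 379 \left(\frac{11}{3} + \frac{1}{3} \cdot 14\right) - 33 = 379 \left(\frac{11}{3} + \frac{14}{3}\right) - 33 = 379 \cdot \frac{25}{3} - 33 = \frac{9475}{3} - 33 = \frac{9376}{3}$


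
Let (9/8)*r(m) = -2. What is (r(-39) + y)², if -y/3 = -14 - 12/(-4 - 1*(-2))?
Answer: 40000/81 ≈ 493.83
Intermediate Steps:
r(m) = -16/9 (r(m) = (8/9)*(-2) = -16/9)
y = 24 (y = -3*(-14 - 12/(-4 - 1*(-2))) = -3*(-14 - 12/(-4 + 2)) = -3*(-14 - 12/(-2)) = -3*(-14 - ½*(-12)) = -3*(-14 + 6) = -3*(-8) = 24)
(r(-39) + y)² = (-16/9 + 24)² = (200/9)² = 40000/81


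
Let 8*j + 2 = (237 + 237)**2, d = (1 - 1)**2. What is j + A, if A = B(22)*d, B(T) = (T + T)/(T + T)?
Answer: 112337/4 ≈ 28084.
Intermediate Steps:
B(T) = 1 (B(T) = (2*T)/((2*T)) = (2*T)*(1/(2*T)) = 1)
d = 0 (d = 0**2 = 0)
A = 0 (A = 1*0 = 0)
j = 112337/4 (j = -1/4 + (237 + 237)**2/8 = -1/4 + (1/8)*474**2 = -1/4 + (1/8)*224676 = -1/4 + 56169/2 = 112337/4 ≈ 28084.)
j + A = 112337/4 + 0 = 112337/4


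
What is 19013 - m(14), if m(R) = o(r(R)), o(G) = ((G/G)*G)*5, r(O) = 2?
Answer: 19003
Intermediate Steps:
o(G) = 5*G (o(G) = (1*G)*5 = G*5 = 5*G)
m(R) = 10 (m(R) = 5*2 = 10)
19013 - m(14) = 19013 - 1*10 = 19013 - 10 = 19003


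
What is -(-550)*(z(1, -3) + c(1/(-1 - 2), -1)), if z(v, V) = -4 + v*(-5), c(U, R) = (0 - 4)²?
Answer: 3850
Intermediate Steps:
c(U, R) = 16 (c(U, R) = (-4)² = 16)
z(v, V) = -4 - 5*v
-(-550)*(z(1, -3) + c(1/(-1 - 2), -1)) = -(-550)*((-4 - 5*1) + 16) = -(-550)*((-4 - 5) + 16) = -(-550)*(-9 + 16) = -(-550)*7 = -22*(-175) = 3850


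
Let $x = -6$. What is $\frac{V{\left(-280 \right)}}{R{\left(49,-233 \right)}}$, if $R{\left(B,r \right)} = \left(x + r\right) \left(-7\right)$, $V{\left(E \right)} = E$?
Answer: $- \frac{40}{239} \approx -0.16736$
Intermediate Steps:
$R{\left(B,r \right)} = 42 - 7 r$ ($R{\left(B,r \right)} = \left(-6 + r\right) \left(-7\right) = 42 - 7 r$)
$\frac{V{\left(-280 \right)}}{R{\left(49,-233 \right)}} = - \frac{280}{42 - -1631} = - \frac{280}{42 + 1631} = - \frac{280}{1673} = \left(-280\right) \frac{1}{1673} = - \frac{40}{239}$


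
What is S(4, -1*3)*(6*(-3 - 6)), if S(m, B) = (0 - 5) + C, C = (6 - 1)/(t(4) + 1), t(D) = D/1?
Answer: 216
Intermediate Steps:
t(D) = D (t(D) = D*1 = D)
C = 1 (C = (6 - 1)/(4 + 1) = 5/5 = 5*(1/5) = 1)
S(m, B) = -4 (S(m, B) = (0 - 5) + 1 = -5 + 1 = -4)
S(4, -1*3)*(6*(-3 - 6)) = -24*(-3 - 6) = -24*(-9) = -4*(-54) = 216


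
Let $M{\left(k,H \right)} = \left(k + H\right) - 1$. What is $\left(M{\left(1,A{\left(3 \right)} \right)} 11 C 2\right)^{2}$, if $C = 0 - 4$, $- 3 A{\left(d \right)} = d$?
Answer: $7744$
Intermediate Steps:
$A{\left(d \right)} = - \frac{d}{3}$
$C = -4$
$M{\left(k,H \right)} = -1 + H + k$ ($M{\left(k,H \right)} = \left(H + k\right) - 1 = -1 + H + k$)
$\left(M{\left(1,A{\left(3 \right)} \right)} 11 C 2\right)^{2} = \left(\left(-1 - 1 + 1\right) 11 \left(\left(-4\right) 2\right)\right)^{2} = \left(\left(-1 - 1 + 1\right) 11 \left(-8\right)\right)^{2} = \left(\left(-1\right) 11 \left(-8\right)\right)^{2} = \left(\left(-11\right) \left(-8\right)\right)^{2} = 88^{2} = 7744$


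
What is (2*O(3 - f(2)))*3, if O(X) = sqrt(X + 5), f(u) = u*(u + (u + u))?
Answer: 12*I ≈ 12.0*I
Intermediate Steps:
f(u) = 3*u**2 (f(u) = u*(u + 2*u) = u*(3*u) = 3*u**2)
O(X) = sqrt(5 + X)
(2*O(3 - f(2)))*3 = (2*sqrt(5 + (3 - 3*2**2)))*3 = (2*sqrt(5 + (3 - 3*4)))*3 = (2*sqrt(5 + (3 - 1*12)))*3 = (2*sqrt(5 + (3 - 12)))*3 = (2*sqrt(5 - 9))*3 = (2*sqrt(-4))*3 = (2*(2*I))*3 = (4*I)*3 = 12*I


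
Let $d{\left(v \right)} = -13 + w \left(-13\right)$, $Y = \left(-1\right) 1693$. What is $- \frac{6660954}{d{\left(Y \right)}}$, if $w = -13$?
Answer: $- \frac{1110159}{26} \approx -42698.0$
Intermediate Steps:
$Y = -1693$
$d{\left(v \right)} = 156$ ($d{\left(v \right)} = -13 - -169 = -13 + 169 = 156$)
$- \frac{6660954}{d{\left(Y \right)}} = - \frac{6660954}{156} = \left(-6660954\right) \frac{1}{156} = - \frac{1110159}{26}$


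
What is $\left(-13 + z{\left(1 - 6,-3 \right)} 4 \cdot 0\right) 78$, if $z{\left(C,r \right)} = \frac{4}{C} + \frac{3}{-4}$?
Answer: $-1014$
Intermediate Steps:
$z{\left(C,r \right)} = - \frac{3}{4} + \frac{4}{C}$ ($z{\left(C,r \right)} = \frac{4}{C} + 3 \left(- \frac{1}{4}\right) = \frac{4}{C} - \frac{3}{4} = - \frac{3}{4} + \frac{4}{C}$)
$\left(-13 + z{\left(1 - 6,-3 \right)} 4 \cdot 0\right) 78 = \left(-13 + \left(- \frac{3}{4} + \frac{4}{1 - 6}\right) 4 \cdot 0\right) 78 = \left(-13 + \left(- \frac{3}{4} + \frac{4}{-5}\right) 4 \cdot 0\right) 78 = \left(-13 + \left(- \frac{3}{4} + 4 \left(- \frac{1}{5}\right)\right) 4 \cdot 0\right) 78 = \left(-13 + \left(- \frac{3}{4} - \frac{4}{5}\right) 4 \cdot 0\right) 78 = \left(-13 + \left(- \frac{31}{20}\right) 4 \cdot 0\right) 78 = \left(-13 - 0\right) 78 = \left(-13 + 0\right) 78 = \left(-13\right) 78 = -1014$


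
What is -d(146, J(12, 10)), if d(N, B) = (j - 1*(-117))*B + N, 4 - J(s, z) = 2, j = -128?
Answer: -124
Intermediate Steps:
J(s, z) = 2 (J(s, z) = 4 - 1*2 = 4 - 2 = 2)
d(N, B) = N - 11*B (d(N, B) = (-128 - 1*(-117))*B + N = (-128 + 117)*B + N = -11*B + N = N - 11*B)
-d(146, J(12, 10)) = -(146 - 11*2) = -(146 - 22) = -1*124 = -124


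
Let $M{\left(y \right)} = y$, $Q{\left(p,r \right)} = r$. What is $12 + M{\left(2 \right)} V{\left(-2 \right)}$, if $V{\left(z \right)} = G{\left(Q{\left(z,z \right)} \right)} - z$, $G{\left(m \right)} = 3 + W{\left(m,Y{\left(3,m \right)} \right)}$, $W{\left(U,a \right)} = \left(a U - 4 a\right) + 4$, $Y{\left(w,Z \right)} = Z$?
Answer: $54$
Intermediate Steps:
$W{\left(U,a \right)} = 4 - 4 a + U a$ ($W{\left(U,a \right)} = \left(U a - 4 a\right) + 4 = \left(- 4 a + U a\right) + 4 = 4 - 4 a + U a$)
$G{\left(m \right)} = 7 + m^{2} - 4 m$ ($G{\left(m \right)} = 3 + \left(4 - 4 m + m m\right) = 3 + \left(4 - 4 m + m^{2}\right) = 3 + \left(4 + m^{2} - 4 m\right) = 7 + m^{2} - 4 m$)
$V{\left(z \right)} = 7 + z^{2} - 5 z$ ($V{\left(z \right)} = \left(7 + z^{2} - 4 z\right) - z = 7 + z^{2} - 5 z$)
$12 + M{\left(2 \right)} V{\left(-2 \right)} = 12 + 2 \left(7 + \left(-2\right)^{2} - -10\right) = 12 + 2 \left(7 + 4 + 10\right) = 12 + 2 \cdot 21 = 12 + 42 = 54$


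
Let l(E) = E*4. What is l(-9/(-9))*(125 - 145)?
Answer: -80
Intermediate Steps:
l(E) = 4*E
l(-9/(-9))*(125 - 145) = (4*(-9/(-9)))*(125 - 145) = (4*(-9*(-⅑)))*(-20) = (4*1)*(-20) = 4*(-20) = -80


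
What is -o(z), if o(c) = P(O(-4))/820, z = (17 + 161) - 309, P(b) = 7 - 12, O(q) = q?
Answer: 1/164 ≈ 0.0060976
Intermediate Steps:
P(b) = -5
z = -131 (z = 178 - 309 = -131)
o(c) = -1/164 (o(c) = -5/820 = -5*1/820 = -1/164)
-o(z) = -1*(-1/164) = 1/164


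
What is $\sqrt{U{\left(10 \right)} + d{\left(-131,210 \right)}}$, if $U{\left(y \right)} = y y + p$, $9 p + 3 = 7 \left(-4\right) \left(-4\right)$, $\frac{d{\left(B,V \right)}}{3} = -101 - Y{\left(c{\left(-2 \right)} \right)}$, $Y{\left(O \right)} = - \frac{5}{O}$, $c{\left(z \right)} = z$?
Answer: $\frac{i \sqrt{7142}}{6} \approx 14.085 i$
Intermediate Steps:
$d{\left(B,V \right)} = - \frac{621}{2}$ ($d{\left(B,V \right)} = 3 \left(-101 - - \frac{5}{-2}\right) = 3 \left(-101 - \left(-5\right) \left(- \frac{1}{2}\right)\right) = 3 \left(-101 - \frac{5}{2}\right) = 3 \left(- \frac{207}{2}\right) = - \frac{621}{2}$)
$p = \frac{109}{9}$ ($p = - \frac{1}{3} + \frac{7 \left(-4\right) \left(-4\right)}{9} = - \frac{1}{3} + \frac{\left(-28\right) \left(-4\right)}{9} = - \frac{1}{3} + \frac{1}{9} \cdot 112 = - \frac{1}{3} + \frac{112}{9} = \frac{109}{9} \approx 12.111$)
$U{\left(y \right)} = \frac{109}{9} + y^{2}$ ($U{\left(y \right)} = y y + \frac{109}{9} = y^{2} + \frac{109}{9} = \frac{109}{9} + y^{2}$)
$\sqrt{U{\left(10 \right)} + d{\left(-131,210 \right)}} = \sqrt{\left(\frac{109}{9} + 10^{2}\right) - \frac{621}{2}} = \sqrt{\left(\frac{109}{9} + 100\right) - \frac{621}{2}} = \sqrt{\frac{1009}{9} - \frac{621}{2}} = \sqrt{- \frac{3571}{18}} = \frac{i \sqrt{7142}}{6}$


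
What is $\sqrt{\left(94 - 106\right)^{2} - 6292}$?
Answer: $2 i \sqrt{1537} \approx 78.409 i$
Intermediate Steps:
$\sqrt{\left(94 - 106\right)^{2} - 6292} = \sqrt{\left(-12\right)^{2} - 6292} = \sqrt{144 - 6292} = \sqrt{-6148} = 2 i \sqrt{1537}$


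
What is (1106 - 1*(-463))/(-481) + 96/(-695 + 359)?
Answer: -11945/3367 ≈ -3.5477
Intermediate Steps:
(1106 - 1*(-463))/(-481) + 96/(-695 + 359) = (1106 + 463)*(-1/481) + 96/(-336) = 1569*(-1/481) + 96*(-1/336) = -1569/481 - 2/7 = -11945/3367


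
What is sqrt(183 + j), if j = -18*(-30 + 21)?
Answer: sqrt(345) ≈ 18.574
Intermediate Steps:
j = 162 (j = -18*(-9) = 162)
sqrt(183 + j) = sqrt(183 + 162) = sqrt(345)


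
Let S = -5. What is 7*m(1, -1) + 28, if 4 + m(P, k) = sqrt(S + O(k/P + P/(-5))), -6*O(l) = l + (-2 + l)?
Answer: 56*I*sqrt(15)/15 ≈ 14.459*I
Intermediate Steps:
O(l) = 1/3 - l/3 (O(l) = -(l + (-2 + l))/6 = -(-2 + 2*l)/6 = 1/3 - l/3)
m(P, k) = -4 + sqrt(-14/3 + P/15 - k/(3*P)) (m(P, k) = -4 + sqrt(-5 + (1/3 - (k/P + P/(-5))/3)) = -4 + sqrt(-5 + (1/3 - (k/P + P*(-1/5))/3)) = -4 + sqrt(-5 + (1/3 - (k/P - P/5)/3)) = -4 + sqrt(-5 + (1/3 - (-P/5 + k/P)/3)) = -4 + sqrt(-5 + (1/3 + (P/15 - k/(3*P)))) = -4 + sqrt(-5 + (1/3 + P/15 - k/(3*P))) = -4 + sqrt(-14/3 + P/15 - k/(3*P)))
7*m(1, -1) + 28 = 7*(-4 + sqrt(-1050 + 15*1 - 75*(-1)/1)/15) + 28 = 7*(-4 + sqrt(-1050 + 15 - 75*(-1)*1)/15) + 28 = 7*(-4 + sqrt(-1050 + 15 + 75)/15) + 28 = 7*(-4 + sqrt(-960)/15) + 28 = 7*(-4 + (8*I*sqrt(15))/15) + 28 = 7*(-4 + 8*I*sqrt(15)/15) + 28 = (-28 + 56*I*sqrt(15)/15) + 28 = 56*I*sqrt(15)/15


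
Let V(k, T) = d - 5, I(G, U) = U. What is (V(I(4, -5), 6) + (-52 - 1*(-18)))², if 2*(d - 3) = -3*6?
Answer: 2025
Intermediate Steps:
d = -6 (d = 3 + (-3*6)/2 = 3 + (½)*(-18) = 3 - 9 = -6)
V(k, T) = -11 (V(k, T) = -6 - 5 = -11)
(V(I(4, -5), 6) + (-52 - 1*(-18)))² = (-11 + (-52 - 1*(-18)))² = (-11 + (-52 + 18))² = (-11 - 34)² = (-45)² = 2025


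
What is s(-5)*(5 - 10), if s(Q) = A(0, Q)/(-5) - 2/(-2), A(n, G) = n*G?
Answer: -5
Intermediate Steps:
A(n, G) = G*n
s(Q) = 1 (s(Q) = (Q*0)/(-5) - 2/(-2) = 0*(-⅕) - 2*(-½) = 0 + 1 = 1)
s(-5)*(5 - 10) = 1*(5 - 10) = 1*(-5) = -5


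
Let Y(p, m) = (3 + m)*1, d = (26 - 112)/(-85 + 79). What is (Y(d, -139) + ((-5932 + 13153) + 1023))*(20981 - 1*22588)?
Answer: -13029556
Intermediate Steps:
d = 43/3 (d = -86/(-6) = -86*(-1/6) = 43/3 ≈ 14.333)
Y(p, m) = 3 + m
(Y(d, -139) + ((-5932 + 13153) + 1023))*(20981 - 1*22588) = ((3 - 139) + ((-5932 + 13153) + 1023))*(20981 - 1*22588) = (-136 + (7221 + 1023))*(20981 - 22588) = (-136 + 8244)*(-1607) = 8108*(-1607) = -13029556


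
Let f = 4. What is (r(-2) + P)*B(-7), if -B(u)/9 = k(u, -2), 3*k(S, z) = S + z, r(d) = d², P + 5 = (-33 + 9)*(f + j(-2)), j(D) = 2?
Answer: -3915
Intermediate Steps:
P = -149 (P = -5 + (-33 + 9)*(4 + 2) = -5 - 24*6 = -5 - 144 = -149)
k(S, z) = S/3 + z/3 (k(S, z) = (S + z)/3 = S/3 + z/3)
B(u) = 6 - 3*u (B(u) = -9*(u/3 + (⅓)*(-2)) = -9*(u/3 - ⅔) = -9*(-⅔ + u/3) = 6 - 3*u)
(r(-2) + P)*B(-7) = ((-2)² - 149)*(6 - 3*(-7)) = (4 - 149)*(6 + 21) = -145*27 = -3915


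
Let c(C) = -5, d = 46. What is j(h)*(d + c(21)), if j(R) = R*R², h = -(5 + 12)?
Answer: -201433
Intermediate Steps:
h = -17 (h = -1*17 = -17)
j(R) = R³
j(h)*(d + c(21)) = (-17)³*(46 - 5) = -4913*41 = -201433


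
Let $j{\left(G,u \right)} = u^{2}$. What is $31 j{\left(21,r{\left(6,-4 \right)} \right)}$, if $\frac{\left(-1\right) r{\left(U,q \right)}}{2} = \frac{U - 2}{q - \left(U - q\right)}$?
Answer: $\frac{496}{49} \approx 10.122$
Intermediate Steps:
$r{\left(U,q \right)} = - \frac{2 \left(-2 + U\right)}{- U + 2 q}$ ($r{\left(U,q \right)} = - 2 \frac{U - 2}{q - \left(U - q\right)} = - 2 \frac{-2 + U}{- U + 2 q} = - \frac{2 \left(-2 + U\right)}{- U + 2 q}$)
$31 j{\left(21,r{\left(6,-4 \right)} \right)} = 31 \left(\frac{2 \left(-2 + 6\right)}{6 - -8}\right)^{2} = 31 \left(2 \frac{1}{6 + 8} \cdot 4\right)^{2} = 31 \left(2 \cdot \frac{1}{14} \cdot 4\right)^{2} = 31 \left(\frac{4}{7}\right)^{2} = 31 \cdot \frac{16}{49} = \frac{496}{49}$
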